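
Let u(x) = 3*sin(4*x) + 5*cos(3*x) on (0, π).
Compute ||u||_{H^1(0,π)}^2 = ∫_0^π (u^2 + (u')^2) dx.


||u||_{H^1(0,π)}^2 = 2400/7 + 403*π/2

u'(x) = -15*sin(3*x) + 12*cos(4*x).
Expand u² and (u')² and integrate term by term on (0, π), using: for integers n ≥ 1, ∫_0^π sin²(nx) dx = ∫_0^π cos²(nx) dx = π/2; for n ≠ n', ∫_0^π sin(nx)sin(n'x) dx = ∫_0^π cos(nx)cos(n'x) dx = 0; and by product-to-sum, ∫_0^π sin(nx)cos(n'x) dx = ½∫_0^π [sin((n+n')x) + sin((n−n')x)] dx, which is 0 when n+n' is even and 2n/(n²−n'²) when n+n' is odd (it need not vanish on (0, π)).
  u² squared terms: (3)²·∫sin(4x)² dx = 9·π/2 = 9*π/2;  (5)²·∫cos(3x)² dx = 25·π/2 = 25*π/2.
  u² cross terms: 2·(3)·(5)·∫sin(4x)·cos(3x) dx = 30·(8/7) = 240/7.
  So ∫_0^π u² dx = 9*π/2 + 25*π/2 + 240/7 = 240/7 + 17*π.
  (u')² squared terms: (-15)²·∫sin(3x)² dx = 225·π/2 = 225*π/2;  (12)²·∫cos(4x)² dx = 144·π/2 = 72*π.
  (u')² cross terms: 2·(-15)·(12)·∫sin(3x)·cos(4x) dx = -360·(-6/7) = 2160/7.
  So ∫_0^π (u')² dx = 225*π/2 + 72*π + 2160/7 = 2160/7 + 369*π/2.
||u||_{H^1}^2 = (240/7 + 17*π) + (2160/7 + 369*π/2) = 2400/7 + 403*π/2.


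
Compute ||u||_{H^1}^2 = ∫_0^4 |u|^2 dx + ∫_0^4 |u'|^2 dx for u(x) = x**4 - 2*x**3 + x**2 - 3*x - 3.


||u||_{H^1}^2 = 5887208/315

The H^1 norm (squared) on an interval (0, L) is
  ||u||_{H^1}^2 = ∫_0^L u(x)^2 dx + ∫_0^L u'(x)^2 dx.
Compute u'(x) = 4*x**3 - 6*x**2 + 2*x - 3.
Then u(x)^2 = x**8 - 4*x**7 + 6*x**6 - 10*x**5 + 7*x**4 + 6*x**3 + 3*x**2 + 18*x + 9 and u'(x)^2 = 16*x**6 - 48*x**5 + 52*x**4 - 48*x**3 + 40*x**2 - 12*x + 9.
Integrate each monomial from 0 to 4 using ∫_0^4 c·x^n dx = c·4^(n+1)/(n+1):
  ∫_0^4 u(x)^2 dx = ∫_0^4 (x^8 - 4*x^7 + 6*x^6 - 10*x^5 + 7*x^4 + 6*x^3 + 3*x^2 + 18*x + 9) dx. Term by term:
    ∫_0^4 x^8 dx = 262144/9;  ∫_0^4 -4*x^7 dx = -32768;  ∫_0^4 6*x^6 dx = 98304/7;
    ∫_0^4 -10*x^5 dx = -20480/3;  ∫_0^4 7*x^4 dx = 7168/5;  ∫_0^4 6*x^3 dx = 384;
    ∫_0^4 3*x^2 dx = 64;  ∫_0^4 18*x dx = 144;  ∫_0^4 9 dx = 36.
  Sum: 262144/9 − 32768 + 98304/7 − 20480/3 + 7168/5 + 384 + 64 + 144 + 36 = 1775804/315.
  ∫_0^4 u'(x)^2 dx = ∫_0^4 (16*x^6 - 48*x^5 + 52*x^4 - 48*x^3 + 40*x^2 - 12*x + 9) dx. Term by term:
    ∫_0^4 16*x^6 dx = 262144/7;  ∫_0^4 -48*x^5 dx = -32768;  ∫_0^4 52*x^4 dx = 53248/5;
    ∫_0^4 -48*x^3 dx = -3072;  ∫_0^4 40*x^2 dx = 2560/3;  ∫_0^4 -12*x dx = -96;
    ∫_0^4 9 dx = 36.
  Sum: 262144/7 − 32768 + 53248/5 − 3072 + 2560/3 − 96 + 36 = 1370468/105.
Adding: ||u||_{H^1}^2 = 1775804/315 + 1370468/105 = 5887208/315.


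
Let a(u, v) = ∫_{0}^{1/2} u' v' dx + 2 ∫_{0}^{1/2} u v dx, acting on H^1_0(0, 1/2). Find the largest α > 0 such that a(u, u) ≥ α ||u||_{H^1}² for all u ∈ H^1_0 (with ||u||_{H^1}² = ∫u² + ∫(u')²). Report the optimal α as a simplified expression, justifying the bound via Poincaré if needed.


α = 1

Coercivity of a(·,·) on H^1_0(0, 1/2) means a(u, u) ≥ α ||u||_{H^1}² for every u ∈ H^1_0.
The interval has length L = 1/2, and Poincaré/coercivity depend only on L. Here a(u, u) = ∫(u')² + (2)·∫u².
Here c = 2 ≥ 1, so a(u,u) = ∫(u')² + c∫u² ≥ ∫(u')² + ∫u² = ||u||_{H^1}², i.e. α = 1 works. No larger α is possible: a(u,u) ≥ α||u||_{H^1}² means (1−α)∫(u')² ≥ (α−c)∫u², and for the modes u_n = sin(nπ(x−x₀)/L) (x₀ the left endpoint) one has ∫u_n²/∫(u_n')² = (L/(nπ))² → 0, so a(u_n,u_n)/||u_n||_{H^1}² → 1. Hence the optimal constant is α = 1.
Therefore α = 1.


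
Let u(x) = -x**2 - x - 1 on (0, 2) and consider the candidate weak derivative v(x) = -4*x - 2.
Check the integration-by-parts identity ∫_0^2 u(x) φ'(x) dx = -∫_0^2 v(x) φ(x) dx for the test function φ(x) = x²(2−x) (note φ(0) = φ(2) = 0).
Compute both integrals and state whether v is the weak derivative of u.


LHS = 68/15, RHS = 136/15. No, v is not the weak derivative of u.

u(x) = -x**2 - x - 1, classical derivative u'(x) = -2*x - 1.
φ(x) = x²(2−x), so φ'(x) = x*(4 - 3*x).
Note φ(0) = φ(2) = 0, so the boundary term u·φ vanishes.
LHS = ∫_0^2 u(x) φ'(x) dx = ∫_0^2 (3*x^4 - x^3 - x^2 - 4*x) dx. Term by term:
  ∫_0^2 3*x^4 dx = 96/5;  ∫_0^2 -x^3 dx = -4;  ∫_0^2 -x^2 dx = -8/3;
  ∫_0^2 -4*x dx = -8.
Sum: 96/5 − 4 − 8/3 − 8 = 68/15.
So LHS = 68/15.
∫_0^2 v(x) φ(x) dx = ∫_0^2 (4*x^4 - 6*x^3 - 4*x^2) dx. Term by term:
  ∫_0^2 4*x^4 dx = 128/5;  ∫_0^2 -6*x^3 dx = -24;  ∫_0^2 -4*x^2 dx = -32/3.
Sum: 128/5 − 24 − 32/3 = -136/15.
So RHS = -∫_0^2 v(x) φ(x) dx = 136/15.
LHS − RHS = -68/15 ≠ 0, so the identity fails.
(For a valid weak derivative the identity must hold for EVERY test function, in particular this one. The failure shows v is NOT the weak derivative of u.)
Correct weak derivative would be u'(x) = -2*x - 1.


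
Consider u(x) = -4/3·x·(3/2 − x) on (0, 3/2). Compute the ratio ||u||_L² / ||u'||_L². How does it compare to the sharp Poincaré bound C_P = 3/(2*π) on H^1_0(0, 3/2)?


||u||_L² / ||u'||_L² = 3*sqrt(10)/20 < C_P = 3/(2*π).

u(x) = -4/3·x·(3/2 − x), so u'(x) = 8*x/3 - 2.
u(x) = -4/3·x·(3/2 − x) vanishes at x = 0 and x = 3/2, so u ∈ H^1_0(0, 3/2). Differentiate via the product rule and integrate the resulting polynomials term by term.
  ∫_0^3/2 u² dx = ∫_0^3/2 (16*x^4/9 - 16*x^3/3 + 4*x^2) dx. Term by term:
    ∫_0^3/2 16*x^4/9 dx = 27/10;  ∫_0^3/2 -16*x^3/3 dx = -27/4;  ∫_0^3/2 4*x^2 dx = 9/2.
  Sum: 27/10 − 27/4 + 9/2 = 9/20.
  ∫_0^3/2 (u')² dx = ∫_0^3/2 (64*x^2/9 - 32*x/3 + 4) dx. Term by term:
    ∫_0^3/2 64*x^2/9 dx = 8;  ∫_0^3/2 -32*x/3 dx = -12;  ∫_0^3/2 4 dx = 6.
  Sum: 8 − 12 + 6 = 2.
∫_0^3/2 u² dx = 9/20, so ||u||_L² = 3*sqrt(5)/10.
∫_0^3/2 (u')² dx = 2, so ||u'||_L² = sqrt(2).
Ratio ||u||_L² / ||u'||_L² = 3*sqrt(10)/20.
Sharp Poincaré constant on H^1_0(0, 3/2) is C_P = L/π = 3/(2*π), achieved by sin(2*π/3·x).
A polynomial bump cannot attain the sharp Poincaré constant (only the first sine eigenfunction does), so the ratio is strictly less than C_P, consistent with ||u||_L² ≤ C_P ||u'||_L².


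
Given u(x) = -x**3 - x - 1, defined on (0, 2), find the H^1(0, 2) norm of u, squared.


||u||_{H^1}^2 = 12952/105

The H^1 norm (squared) on an interval (0, L) is
  ||u||_{H^1}^2 = ∫_0^L u(x)^2 dx + ∫_0^L u'(x)^2 dx.
Compute u'(x) = -3*x**2 - 1.
Then u(x)^2 = x**6 + 2*x**4 + 2*x**3 + x**2 + 2*x + 1 and u'(x)^2 = 9*x**4 + 6*x**2 + 1.
Integrate each monomial from 0 to 2 using ∫_0^2 c·x^n dx = c·2^(n+1)/(n+1):
  ∫_0^2 u(x)^2 dx = ∫_0^2 (x^6 + 2*x^4 + 2*x^3 + x^2 + 2*x + 1) dx. Term by term:
    ∫_0^2 x^6 dx = 128/7;  ∫_0^2 2*x^4 dx = 64/5;  ∫_0^2 2*x^3 dx = 8;
    ∫_0^2 x^2 dx = 8/3;  ∫_0^2 2*x dx = 4;  ∫_0^2 1 dx = 2.
  Sum: 128/7 + 64/5 + 8 + 8/3 + 4 + 2 = 5014/105.
  ∫_0^2 u'(x)^2 dx = ∫_0^2 (9*x^4 + 6*x^2 + 1) dx. Term by term:
    ∫_0^2 9*x^4 dx = 288/5;  ∫_0^2 6*x^2 dx = 16;  ∫_0^2 1 dx = 2.
  Sum: 288/5 + 16 + 2 = 378/5.
Adding: ||u||_{H^1}^2 = 5014/105 + 378/5 = 12952/105.


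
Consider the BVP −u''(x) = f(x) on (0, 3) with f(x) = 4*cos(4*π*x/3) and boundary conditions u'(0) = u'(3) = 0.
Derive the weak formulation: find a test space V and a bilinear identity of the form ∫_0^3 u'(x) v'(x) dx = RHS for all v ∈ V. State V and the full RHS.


V = H^1(0, 3) (no boundary constraint on v; u is determined up to an additive constant); weak form: ∫_0^3 u'v' dx = ∫_0^3 (4*cos(4*π*x/3)) v dx for all v ∈ V.

Multiply both sides by a test function v and integrate from 0 to 3:
  ∫_0^3 −u''(x) v(x) dx = ∫_0^3 f(x) v(x) dx.
Integrate the LHS by parts once:
  ∫_0^3 −u'' v dx = −[u'(x) v(x)]_0^3 + ∫_0^3 u'(x) v'(x) dx.
Thus ∫_0^3 u'(x) v'(x) dx = ∫_0^3 f(x) v(x) dx + [u'(x) v(x)]_0^3.
Choose V so that boundary terms are either known or forced to vanish.
u has homogeneous Neumann: u'(0) = u'(3) = 0. So [u' v]_0^3 = 0·v(3) − 0·v(0) = 0 for any v; take V = H^1(0, 3).
Weak formulation: find u (satisfying any essential BC) such that ∫_0^3 u'(x) v'(x) dx = ∫_0^3 f v dx for all v ∈ V (homogeneous Neumann, so boundary terms vanish).
Substituting f(x) = 4*cos(4*π*x/3), the right-hand side is ∫_0^3 (4*cos(4*π*x/3)) v dx.
Compatibility check (pure Neumann): taking v ≡ 1 ∈ V gives 0 = ∫_0^3 f dx + (0) − (0), i.e. ∫_0^3 f dx must equal u'(0) − u'(3) = 0. Indeed ∫_0^3 (4*cos(4*π*x/3)) dx = 0, so the data are compatible. The solution is then unique only up to an additive constant (fix it e.g. by requiring ∫_0^3 u dx = 0).


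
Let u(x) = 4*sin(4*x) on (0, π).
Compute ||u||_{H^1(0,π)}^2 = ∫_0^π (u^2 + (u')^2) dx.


||u||_{H^1(0,π)}^2 = 136*π

u'(x) = 16*cos(4*x).
Expand u² and (u')² and integrate term by term on (0, π), using: for integers n ≥ 1, ∫_0^π sin²(nx) dx = ∫_0^π cos²(nx) dx = π/2; for n ≠ n', ∫_0^π sin(nx)sin(n'x) dx = ∫_0^π cos(nx)cos(n'x) dx = 0; and by product-to-sum, ∫_0^π sin(nx)cos(n'x) dx = ½∫_0^π [sin((n+n')x) + sin((n−n')x)] dx, which is 0 when n+n' is even and 2n/(n²−n'²) when n+n' is odd (it need not vanish on (0, π)).
  u² squared terms: (4)²·∫sin(4x)² dx = 16·π/2 = 8*π.
  So ∫_0^π u² dx = 8*π.
  (u')² squared terms: (16)²·∫cos(4x)² dx = 256·π/2 = 128*π.
  So ∫_0^π (u')² dx = 128*π.
||u||_{H^1}^2 = (8*π) + (128*π) = 136*π.


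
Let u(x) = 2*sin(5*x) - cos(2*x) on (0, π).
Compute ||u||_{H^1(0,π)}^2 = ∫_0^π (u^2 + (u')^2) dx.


||u||_{H^1(0,π)}^2 = -200/21 + 109*π/2

u'(x) = 2*sin(2*x) + 10*cos(5*x).
Expand u² and (u')² and integrate term by term on (0, π), using: for integers n ≥ 1, ∫_0^π sin²(nx) dx = ∫_0^π cos²(nx) dx = π/2; for n ≠ n', ∫_0^π sin(nx)sin(n'x) dx = ∫_0^π cos(nx)cos(n'x) dx = 0; and by product-to-sum, ∫_0^π sin(nx)cos(n'x) dx = ½∫_0^π [sin((n+n')x) + sin((n−n')x)] dx, which is 0 when n+n' is even and 2n/(n²−n'²) when n+n' is odd (it need not vanish on (0, π)).
  u² squared terms: (-1)²·∫cos(2x)² dx = 1·π/2 = π/2;  (2)²·∫sin(5x)² dx = 4·π/2 = 2*π.
  u² cross terms: 2·(-1)·(2)·∫cos(2x)·sin(5x) dx = -4·(10/21) = -40/21.
  So ∫_0^π u² dx = π/2 + 2*π − 40/21 = -40/21 + 5*π/2.
  (u')² squared terms: (2)²·∫sin(2x)² dx = 4·π/2 = 2*π;  (10)²·∫cos(5x)² dx = 100·π/2 = 50*π.
  (u')² cross terms: 2·(2)·(10)·∫sin(2x)·cos(5x) dx = 40·(-4/21) = -160/21.
  So ∫_0^π (u')² dx = 2*π + 50*π − 160/21 = -160/21 + 52*π.
||u||_{H^1}^2 = (-40/21 + 5*π/2) + (-160/21 + 52*π) = -200/21 + 109*π/2.


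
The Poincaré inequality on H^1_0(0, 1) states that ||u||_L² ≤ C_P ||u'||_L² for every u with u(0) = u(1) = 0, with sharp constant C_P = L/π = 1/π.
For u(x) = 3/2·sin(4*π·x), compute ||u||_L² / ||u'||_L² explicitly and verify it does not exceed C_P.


||u||_L² / ||u'||_L² = 1/(4*π) < C_P = 1/π.

u(x) = 3/2·sin(4*π·x), so u'(x) = 6*π*cos(4*π*x).
Writing u(x) = A·sin(kπx/L) with A = 3/2 and k = 4, use ∫_0^L sin²(kπx/L) dx = L/2 and ∫_0^L cos²(kπx/L) dx = L/2.
u² = 9/4·sin²(4*π·x) and (u')² = 36*π^2·cos²(4*π·x), and each of sin², cos² integrates to L/2 = 1/2 over (0, 1).
∫_0^1 u² dx = 9/8, so ||u||_L² = 3*sqrt(2)/4.
∫_0^1 (u')² dx = 18*π^2, so ||u'||_L² = 3*sqrt(2)*π.
Ratio ||u||_L² / ||u'||_L² = 1/(4*π).
Sharp Poincaré constant on H^1_0(0, 1) is C_P = L/π = 1/π, achieved by sin(π·x).
This is the k = 4 harmonic; the ratio L/(kπ) is strictly less than C_P = L/π, consistent with the sharp inequality ||u||_L² ≤ C_P ||u'||_L².


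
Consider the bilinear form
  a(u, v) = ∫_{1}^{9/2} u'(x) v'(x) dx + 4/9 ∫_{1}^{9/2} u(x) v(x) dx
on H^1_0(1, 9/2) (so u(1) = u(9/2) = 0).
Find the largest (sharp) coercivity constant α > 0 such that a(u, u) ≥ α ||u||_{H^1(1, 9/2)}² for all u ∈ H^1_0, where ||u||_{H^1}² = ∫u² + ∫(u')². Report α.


α = 4*(49 + 9*π^2)/(9*(4*π^2 + 49))

Coercivity of a(·,·) on H^1_0(1, 9/2) means a(u, u) ≥ α ||u||_{H^1}² for every u ∈ H^1_0.
The interval has length L = 7/2, and Poincaré/coercivity depend only on L. Here a(u, u) = ∫(u')² + (4/9)·∫u².
Here 0 < c = 4/9 < 1. The condition a(u,u) ≥ α||u||_{H^1}² reads (1−α)∫(u')² ≥ (α−c)∫u². Any admissible α is ≤ 1 (rapidly oscillating u have ∫u²/∫(u')² → 0), and α = 1 would force 0 ≥ (1−c)∫u², impossible since c < 1; so 1−α > 0. By the sharp Poincaré inequality on H^1_0 of an interval of length L, ∫(u')² ≥ (π/L)²∫u² with equality for the first sine mode sin(π(x−x₀)/L) (x₀ the left endpoint), so the inequality holds for all u iff (1−α)(π/L)² ≥ α − c, i.e. α ≤ ((π/L)² + c)/((π/L)² + 1) = (1 + c(L/π)²)/(1 + (L/π)²). With (π/L)² = 4*π^2/49 and c = 4/9, the largest admissible constant is α = ((π/L)² + c)/((π/L)² + 1).
Simplifying, α = 4*(49 + 9*π^2)/(9*(4*π^2 + 49)).


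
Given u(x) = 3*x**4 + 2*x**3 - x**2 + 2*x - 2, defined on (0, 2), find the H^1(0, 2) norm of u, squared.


||u||_{H^1}^2 = 108064/21

The H^1 norm (squared) on an interval (0, L) is
  ||u||_{H^1}^2 = ∫_0^L u(x)^2 dx + ∫_0^L u'(x)^2 dx.
Compute u'(x) = 12*x**3 + 6*x**2 - 2*x + 2.
Then u(x)^2 = 9*x**8 + 12*x**7 - 2*x**6 + 8*x**5 - 3*x**4 - 12*x**3 + 8*x**2 - 8*x + 4 and u'(x)^2 = 144*x**6 + 144*x**5 - 12*x**4 + 24*x**3 + 28*x**2 - 8*x + 4.
Integrate each monomial from 0 to 2 using ∫_0^2 c·x^n dx = c·2^(n+1)/(n+1):
  ∫_0^2 u(x)^2 dx = ∫_0^2 (9*x^8 + 12*x^7 - 2*x^6 + 8*x^5 - 3*x^4 - 12*x^3 + 8*x^2 - 8*x + 4) dx. Term by term:
    ∫_0^2 9*x^8 dx = 512;  ∫_0^2 12*x^7 dx = 384;  ∫_0^2 -2*x^6 dx = -256/7;
    ∫_0^2 8*x^5 dx = 256/3;  ∫_0^2 -3*x^4 dx = -96/5;  ∫_0^2 -12*x^3 dx = -48;
    ∫_0^2 8*x^2 dx = 64/3;  ∫_0^2 -8*x dx = -16;  ∫_0^2 4 dx = 8.
  Sum: 512 + 384 − 256/7 + 256/3 − 96/5 − 48 + 64/3 − 16 + 8 = 93544/105.
  ∫_0^2 u'(x)^2 dx = ∫_0^2 (144*x^6 + 144*x^5 - 12*x^4 + 24*x^3 + 28*x^2 - 8*x + 4) dx. Term by term:
    ∫_0^2 144*x^6 dx = 18432/7;  ∫_0^2 144*x^5 dx = 1536;  ∫_0^2 -12*x^4 dx = -384/5;
    ∫_0^2 24*x^3 dx = 96;  ∫_0^2 28*x^2 dx = 224/3;  ∫_0^2 -8*x dx = -16;
    ∫_0^2 4 dx = 8.
  Sum: 18432/7 + 1536 − 384/5 + 96 + 224/3 − 16 + 8 = 446776/105.
Adding: ||u||_{H^1}^2 = 93544/105 + 446776/105 = 108064/21.


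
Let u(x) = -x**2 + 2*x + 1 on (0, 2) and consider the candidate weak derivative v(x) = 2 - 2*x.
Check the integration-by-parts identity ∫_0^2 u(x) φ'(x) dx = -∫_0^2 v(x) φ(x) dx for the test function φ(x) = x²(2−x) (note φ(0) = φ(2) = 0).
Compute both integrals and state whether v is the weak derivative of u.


LHS = 8/15, RHS = 8/15. Yes, v = u' weakly.

u(x) = -x**2 + 2*x + 1, classical derivative u'(x) = 2 - 2*x.
φ(x) = x²(2−x), so φ'(x) = x*(4 - 3*x).
Note φ(0) = φ(2) = 0, so the boundary term u·φ vanishes.
LHS = ∫_0^2 u(x) φ'(x) dx = ∫_0^2 (3*x^4 - 10*x^3 + 5*x^2 + 4*x) dx. Term by term:
  ∫_0^2 3*x^4 dx = 96/5;  ∫_0^2 -10*x^3 dx = -40;  ∫_0^2 5*x^2 dx = 40/3;
  ∫_0^2 4*x dx = 8.
Sum: 96/5 − 40 + 40/3 + 8 = 8/15.
So LHS = 8/15.
∫_0^2 v(x) φ(x) dx = ∫_0^2 (2*x^4 - 6*x^3 + 4*x^2) dx. Term by term:
  ∫_0^2 2*x^4 dx = 64/5;  ∫_0^2 -6*x^3 dx = -24;  ∫_0^2 4*x^2 dx = 32/3.
Sum: 64/5 − 24 + 32/3 = -8/15.
So RHS = -∫_0^2 v(x) φ(x) dx = 8/15.
LHS = RHS, so the identity holds for this test φ.
Moreover u is smooth here and v(x) = u'(x) = 2 - 2*x pointwise, so the identity holds for every test function. Hence v is the weak derivative of u.


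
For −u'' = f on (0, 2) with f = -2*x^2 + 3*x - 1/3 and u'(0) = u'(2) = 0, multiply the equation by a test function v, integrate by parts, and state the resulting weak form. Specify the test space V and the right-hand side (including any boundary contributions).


V = H^1(0, 2) (no boundary constraint on v; u is determined up to an additive constant); weak form: ∫_0^2 u'v' dx = ∫_0^2 (-2*x^2 + 3*x - 1/3) v dx for all v ∈ V.

Multiply both sides by a test function v and integrate from 0 to 2:
  ∫_0^2 −u''(x) v(x) dx = ∫_0^2 f(x) v(x) dx.
Integrate the LHS by parts once:
  ∫_0^2 −u'' v dx = −[u'(x) v(x)]_0^2 + ∫_0^2 u'(x) v'(x) dx.
Thus ∫_0^2 u'(x) v'(x) dx = ∫_0^2 f(x) v(x) dx + [u'(x) v(x)]_0^2.
Choose V so that boundary terms are either known or forced to vanish.
u has homogeneous Neumann: u'(0) = u'(2) = 0. So [u' v]_0^2 = 0·v(2) − 0·v(0) = 0 for any v; take V = H^1(0, 2).
Weak formulation: find u (satisfying any essential BC) such that ∫_0^2 u'(x) v'(x) dx = ∫_0^2 f v dx for all v ∈ V (homogeneous Neumann, so boundary terms vanish).
Substituting f(x) = -2*x^2 + 3*x - 1/3, the right-hand side is ∫_0^2 (-2*x^2 + 3*x - 1/3) v dx.
Compatibility check (pure Neumann): taking v ≡ 1 ∈ V gives 0 = ∫_0^2 f dx + (0) − (0), i.e. ∫_0^2 f dx must equal u'(0) − u'(2) = 0. Indeed ∫_0^2 (-2*x^2 + 3*x - 1/3) dx = 0, so the data are compatible. The solution is then unique only up to an additive constant (fix it e.g. by requiring ∫_0^2 u dx = 0).


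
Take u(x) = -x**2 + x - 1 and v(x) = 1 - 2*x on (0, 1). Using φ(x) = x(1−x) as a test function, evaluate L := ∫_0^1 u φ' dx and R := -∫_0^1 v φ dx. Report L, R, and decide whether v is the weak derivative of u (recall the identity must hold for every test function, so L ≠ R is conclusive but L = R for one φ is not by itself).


LHS = 0, RHS = 0. Yes, v = u' weakly.

u(x) = -x**2 + x - 1, classical derivative u'(x) = 1 - 2*x.
φ(x) = x(1−x), so φ'(x) = 1 - 2*x.
Note φ(0) = φ(1) = 0, so the boundary term u·φ vanishes.
LHS = ∫_0^1 u(x) φ'(x) dx = ∫_0^1 (2*x^3 - 3*x^2 + 3*x - 1) dx. Term by term:
  ∫_0^1 2*x^3 dx = 1/2;  ∫_0^1 -3*x^2 dx = -1;  ∫_0^1 3*x dx = 3/2;
  ∫_0^1 -1 dx = -1.
Sum: 1/2 − 1 + 3/2 − 1 = 0.
So LHS = 0.
∫_0^1 v(x) φ(x) dx = ∫_0^1 (2*x^3 - 3*x^2 + x) dx. Term by term:
  ∫_0^1 2*x^3 dx = 1/2;  ∫_0^1 -3*x^2 dx = -1;  ∫_0^1 x dx = 1/2.
Sum: 1/2 − 1 + 1/2 = 0.
So RHS = -∫_0^1 v(x) φ(x) dx = 0.
LHS = RHS, so the identity holds for this test φ.
Moreover u is smooth here and v(x) = u'(x) = 1 - 2*x pointwise, so the identity holds for every test function. Hence v is the weak derivative of u.


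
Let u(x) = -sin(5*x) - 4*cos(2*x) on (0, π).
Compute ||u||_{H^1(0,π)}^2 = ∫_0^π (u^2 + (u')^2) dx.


||u||_{H^1(0,π)}^2 = 400/21 + 53*π

u'(x) = 8*sin(2*x) - 5*cos(5*x).
Expand u² and (u')² and integrate term by term on (0, π), using: for integers n ≥ 1, ∫_0^π sin²(nx) dx = ∫_0^π cos²(nx) dx = π/2; for n ≠ n', ∫_0^π sin(nx)sin(n'x) dx = ∫_0^π cos(nx)cos(n'x) dx = 0; and by product-to-sum, ∫_0^π sin(nx)cos(n'x) dx = ½∫_0^π [sin((n+n')x) + sin((n−n')x)] dx, which is 0 when n+n' is even and 2n/(n²−n'²) when n+n' is odd (it need not vanish on (0, π)).
  u² squared terms: (-1)²·∫sin(5x)² dx = 1·π/2 = π/2;  (-4)²·∫cos(2x)² dx = 16·π/2 = 8*π.
  u² cross terms: 2·(-1)·(-4)·∫sin(5x)·cos(2x) dx = 8·(10/21) = 80/21.
  So ∫_0^π u² dx = π/2 + 8*π + 80/21 = 80/21 + 17*π/2.
  (u')² squared terms: (-5)²·∫cos(5x)² dx = 25·π/2 = 25*π/2;  (8)²·∫sin(2x)² dx = 64·π/2 = 32*π.
  (u')² cross terms: 2·(-5)·(8)·∫cos(5x)·sin(2x) dx = -80·(-4/21) = 320/21.
  So ∫_0^π (u')² dx = 25*π/2 + 32*π + 320/21 = 320/21 + 89*π/2.
||u||_{H^1}^2 = (80/21 + 17*π/2) + (320/21 + 89*π/2) = 400/21 + 53*π.


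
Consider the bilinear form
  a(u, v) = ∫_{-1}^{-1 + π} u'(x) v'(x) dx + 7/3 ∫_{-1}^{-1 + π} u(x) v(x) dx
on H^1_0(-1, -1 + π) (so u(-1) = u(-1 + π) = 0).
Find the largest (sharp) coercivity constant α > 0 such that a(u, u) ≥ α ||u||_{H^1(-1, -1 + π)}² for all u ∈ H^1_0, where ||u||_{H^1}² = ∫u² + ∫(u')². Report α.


α = 1

Coercivity of a(·,·) on H^1_0(-1, -1 + π) means a(u, u) ≥ α ||u||_{H^1}² for every u ∈ H^1_0.
The interval has length L = π, and Poincaré/coercivity depend only on L. Here a(u, u) = ∫(u')² + (7/3)·∫u².
Here c = 7/3 ≥ 1, so a(u,u) = ∫(u')² + c∫u² ≥ ∫(u')² + ∫u² = ||u||_{H^1}², i.e. α = 1 works. No larger α is possible: a(u,u) ≥ α||u||_{H^1}² means (1−α)∫(u')² ≥ (α−c)∫u², and for the modes u_n = sin(nπ(x−x₀)/L) (x₀ the left endpoint) one has ∫u_n²/∫(u_n')² = (L/(nπ))² → 0, so a(u_n,u_n)/||u_n||_{H^1}² → 1. Hence the optimal constant is α = 1.
Therefore α = 1.


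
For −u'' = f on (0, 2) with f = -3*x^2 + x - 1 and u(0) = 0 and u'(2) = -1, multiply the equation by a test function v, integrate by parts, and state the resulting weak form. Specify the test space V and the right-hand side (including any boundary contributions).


V = {v ∈ H^1(0, 2) : v(0) = 0} (test functions vanish at x = 0 where u is specified); weak form: ∫_0^2 u'v' dx = ∫_0^2 (-3*x^2 + x - 1) v dx − v(2) for all v ∈ V.

Multiply both sides by a test function v and integrate from 0 to 2:
  ∫_0^2 −u''(x) v(x) dx = ∫_0^2 f(x) v(x) dx.
Integrate the LHS by parts once:
  ∫_0^2 −u'' v dx = −[u'(x) v(x)]_0^2 + ∫_0^2 u'(x) v'(x) dx.
Thus ∫_0^2 u'(x) v'(x) dx = ∫_0^2 f(x) v(x) dx + [u'(x) v(x)]_0^2.
Choose V so that boundary terms are either known or forced to vanish.
Mixed BC: u(0) = 0 (Dirichlet) and u'(2) = -1 (Neumann). Define V = {v ∈ H^1(0, 2) : v(0) = 0}. Then [u' v]_0^2 = u'(2)·v(2) − u'(0)·0 = − v(2).
Weak formulation: find u (satisfying any essential BC) such that ∫_0^2 u'(x) v'(x) dx = ∫_0^2 f v dx − v(2) for all v ∈ V (Dirichlet at 0 absorbed into V; Neumann datum at x = 2 contributes the boundary term).
Substituting f(x) = -3*x^2 + x - 1, the right-hand side is ∫_0^2 (-3*x^2 + x - 1) v dx − v(2).


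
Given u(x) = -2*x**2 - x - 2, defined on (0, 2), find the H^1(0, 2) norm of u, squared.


||u||_{H^1}^2 = 2134/15

The H^1 norm (squared) on an interval (0, L) is
  ||u||_{H^1}^2 = ∫_0^L u(x)^2 dx + ∫_0^L u'(x)^2 dx.
Compute u'(x) = -4*x - 1.
Then u(x)^2 = 4*x**4 + 4*x**3 + 9*x**2 + 4*x + 4 and u'(x)^2 = 16*x**2 + 8*x + 1.
Integrate each monomial from 0 to 2 using ∫_0^2 c·x^n dx = c·2^(n+1)/(n+1):
  ∫_0^2 u(x)^2 dx = ∫_0^2 (4*x^4 + 4*x^3 + 9*x^2 + 4*x + 4) dx. Term by term:
    ∫_0^2 4*x^4 dx = 128/5;  ∫_0^2 4*x^3 dx = 16;  ∫_0^2 9*x^2 dx = 24;
    ∫_0^2 4*x dx = 8;  ∫_0^2 4 dx = 8.
  Sum: 128/5 + 16 + 24 + 8 + 8 = 408/5.
  ∫_0^2 u'(x)^2 dx = ∫_0^2 (16*x^2 + 8*x + 1) dx. Term by term:
    ∫_0^2 16*x^2 dx = 128/3;  ∫_0^2 8*x dx = 16;  ∫_0^2 1 dx = 2.
  Sum: 128/3 + 16 + 2 = 182/3.
Adding: ||u||_{H^1}^2 = 408/5 + 182/3 = 2134/15.


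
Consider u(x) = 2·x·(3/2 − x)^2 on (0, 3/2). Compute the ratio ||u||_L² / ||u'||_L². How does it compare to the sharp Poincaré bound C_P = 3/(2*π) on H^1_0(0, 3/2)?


||u||_L² / ||u'||_L² = 3*sqrt(14)/28 < C_P = 3/(2*π).

u(x) = 2·x·(3/2 − x)^2, so u'(x) = 3*(x - 3/2)*(2*x - 1).
u(x) = 2·x·(3/2 − x)^2 vanishes at x = 0 and x = 3/2, so u ∈ H^1_0(0, 3/2). Differentiate via the product rule and integrate the resulting polynomials term by term.
  ∫_0^3/2 u² dx = ∫_0^3/2 (4*x^6 - 24*x^5 + 54*x^4 - 54*x^3 + 81*x^2/4) dx. Term by term:
    ∫_0^3/2 4*x^6 dx = 2187/224;  ∫_0^3/2 -24*x^5 dx = -729/16;  ∫_0^3/2 54*x^4 dx = 6561/80;
    ∫_0^3/2 -54*x^3 dx = -2187/32;  ∫_0^3/2 81*x^2/4 dx = 729/32.
  Sum: 2187/224 − 729/16 + 6561/80 − 2187/32 + 729/32 = 729/1120.
  ∫_0^3/2 (u')² dx = ∫_0^3/2 (36*x^4 - 144*x^3 + 198*x^2 - 108*x + 81/4) dx. Term by term:
    ∫_0^3/2 36*x^4 dx = 2187/40;  ∫_0^3/2 -144*x^3 dx = -729/4;  ∫_0^3/2 198*x^2 dx = 891/4;
    ∫_0^3/2 -108*x dx = -243/2;  ∫_0^3/2 81/4 dx = 243/8.
  Sum: 2187/40 − 729/4 + 891/4 − 243/2 + 243/8 = 81/20.
∫_0^3/2 u² dx = 729/1120, so ||u||_L² = 27*sqrt(70)/280.
∫_0^3/2 (u')² dx = 81/20, so ||u'||_L² = 9*sqrt(5)/10.
Ratio ||u||_L² / ||u'||_L² = 3*sqrt(14)/28.
Sharp Poincaré constant on H^1_0(0, 3/2) is C_P = L/π = 3/(2*π), achieved by sin(2*π/3·x).
A polynomial bump cannot attain the sharp Poincaré constant (only the first sine eigenfunction does), so the ratio is strictly less than C_P, consistent with ||u||_L² ≤ C_P ||u'||_L².


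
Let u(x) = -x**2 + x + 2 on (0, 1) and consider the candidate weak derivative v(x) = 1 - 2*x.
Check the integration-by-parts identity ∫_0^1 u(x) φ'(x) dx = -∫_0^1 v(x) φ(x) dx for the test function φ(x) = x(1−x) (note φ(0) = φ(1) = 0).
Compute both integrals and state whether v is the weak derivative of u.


LHS = 0, RHS = 0. Yes, v = u' weakly.

u(x) = -x**2 + x + 2, classical derivative u'(x) = 1 - 2*x.
φ(x) = x(1−x), so φ'(x) = 1 - 2*x.
Note φ(0) = φ(1) = 0, so the boundary term u·φ vanishes.
LHS = ∫_0^1 u(x) φ'(x) dx = ∫_0^1 (2*x^3 - 3*x^2 - 3*x + 2) dx. Term by term:
  ∫_0^1 2*x^3 dx = 1/2;  ∫_0^1 -3*x^2 dx = -1;  ∫_0^1 -3*x dx = -3/2;
  ∫_0^1 2 dx = 2.
Sum: 1/2 − 1 − 3/2 + 2 = 0.
So LHS = 0.
∫_0^1 v(x) φ(x) dx = ∫_0^1 (2*x^3 - 3*x^2 + x) dx. Term by term:
  ∫_0^1 2*x^3 dx = 1/2;  ∫_0^1 -3*x^2 dx = -1;  ∫_0^1 x dx = 1/2.
Sum: 1/2 − 1 + 1/2 = 0.
So RHS = -∫_0^1 v(x) φ(x) dx = 0.
LHS = RHS, so the identity holds for this test φ.
Moreover u is smooth here and v(x) = u'(x) = 1 - 2*x pointwise, so the identity holds for every test function. Hence v is the weak derivative of u.


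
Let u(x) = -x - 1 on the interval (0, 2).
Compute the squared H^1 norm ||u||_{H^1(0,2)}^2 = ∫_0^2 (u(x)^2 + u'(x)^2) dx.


||u||_{H^1}^2 = 32/3

The H^1 norm (squared) on an interval (0, L) is
  ||u||_{H^1}^2 = ∫_0^L u(x)^2 dx + ∫_0^L u'(x)^2 dx.
Compute u'(x) = -1.
Then u(x)^2 = x**2 + 2*x + 1 and u'(x)^2 = 1.
Integrate each monomial from 0 to 2 using ∫_0^2 c·x^n dx = c·2^(n+1)/(n+1):
  ∫_0^2 u(x)^2 dx = ∫_0^2 (x^2 + 2*x + 1) dx. Term by term:
    ∫_0^2 x^2 dx = 8/3;  ∫_0^2 2*x dx = 4;  ∫_0^2 1 dx = 2.
  Sum: 8/3 + 4 + 2 = 26/3.
  ∫_0^2 u'(x)^2 dx = ∫_0^2 (1) dx. Term by term:
    ∫_0^2 1 dx = 2.
Adding: ||u||_{H^1}^2 = 26/3 + 2 = 32/3.


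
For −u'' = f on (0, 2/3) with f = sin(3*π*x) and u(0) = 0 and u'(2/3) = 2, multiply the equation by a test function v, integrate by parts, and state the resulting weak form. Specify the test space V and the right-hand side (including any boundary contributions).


V = {v ∈ H^1(0, 2/3) : v(0) = 0} (test functions vanish at x = 0 where u is specified); weak form: ∫_0^2/3 u'v' dx = ∫_0^2/3 (sin(3*π*x)) v dx + 2·v(2/3) for all v ∈ V.

Multiply both sides by a test function v and integrate from 0 to 2/3:
  ∫_0^2/3 −u''(x) v(x) dx = ∫_0^2/3 f(x) v(x) dx.
Integrate the LHS by parts once:
  ∫_0^2/3 −u'' v dx = −[u'(x) v(x)]_0^2/3 + ∫_0^2/3 u'(x) v'(x) dx.
Thus ∫_0^2/3 u'(x) v'(x) dx = ∫_0^2/3 f(x) v(x) dx + [u'(x) v(x)]_0^2/3.
Choose V so that boundary terms are either known or forced to vanish.
Mixed BC: u(0) = 0 (Dirichlet) and u'(2/3) = 2 (Neumann). Define V = {v ∈ H^1(0, 2/3) : v(0) = 0}. Then [u' v]_0^2/3 = u'(2/3)·v(2/3) − u'(0)·0 = 2·v(2/3).
Weak formulation: find u (satisfying any essential BC) such that ∫_0^2/3 u'(x) v'(x) dx = ∫_0^2/3 f v dx + 2·v(2/3) for all v ∈ V (Dirichlet at 0 absorbed into V; Neumann datum at x = 2/3 contributes the boundary term).
Substituting f(x) = sin(3*π*x), the right-hand side is ∫_0^2/3 (sin(3*π*x)) v dx + 2·v(2/3).


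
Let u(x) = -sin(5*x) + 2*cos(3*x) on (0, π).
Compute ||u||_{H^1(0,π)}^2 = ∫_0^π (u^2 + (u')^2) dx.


||u||_{H^1(0,π)}^2 = 33*π

u'(x) = -6*sin(3*x) - 5*cos(5*x).
Expand u² and (u')² and integrate term by term on (0, π), using: for integers n ≥ 1, ∫_0^π sin²(nx) dx = ∫_0^π cos²(nx) dx = π/2; for n ≠ n', ∫_0^π sin(nx)sin(n'x) dx = ∫_0^π cos(nx)cos(n'x) dx = 0; and by product-to-sum, ∫_0^π sin(nx)cos(n'x) dx = ½∫_0^π [sin((n+n')x) + sin((n−n')x)] dx, which is 0 when n+n' is even and 2n/(n²−n'²) when n+n' is odd (it need not vanish on (0, π)).
  u² squared terms: (-1)²·∫sin(5x)² dx = 1·π/2 = π/2;  (2)²·∫cos(3x)² dx = 4·π/2 = 2*π.
  u² cross terms: 2·(-1)·(2)·∫sin(5x)·cos(3x) dx = -4·(0) = 0.
  So ∫_0^π u² dx = π/2 + 2*π + 0 = 5*π/2.
  (u')² squared terms: (-6)²·∫sin(3x)² dx = 36·π/2 = 18*π;  (-5)²·∫cos(5x)² dx = 25·π/2 = 25*π/2.
  (u')² cross terms: 2·(-6)·(-5)·∫sin(3x)·cos(5x) dx = 60·(0) = 0.
  So ∫_0^π (u')² dx = 18*π + 25*π/2 + 0 = 61*π/2.
||u||_{H^1}^2 = (5*π/2) + (61*π/2) = 33*π.


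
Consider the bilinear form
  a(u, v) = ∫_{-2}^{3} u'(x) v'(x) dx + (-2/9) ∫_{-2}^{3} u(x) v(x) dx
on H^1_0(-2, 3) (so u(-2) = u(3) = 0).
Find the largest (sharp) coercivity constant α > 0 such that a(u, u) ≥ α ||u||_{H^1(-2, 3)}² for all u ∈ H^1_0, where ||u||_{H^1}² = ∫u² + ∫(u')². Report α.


α = (-50/9 + π^2)/(π^2 + 25)

Coercivity of a(·,·) on H^1_0(-2, 3) means a(u, u) ≥ α ||u||_{H^1}² for every u ∈ H^1_0.
The interval has length L = 5, and Poincaré/coercivity depend only on L. Here a(u, u) = ∫(u')² + (-2/9)·∫u².
Here c = -2/9 < 0 with |c| < (π/L)² = π^2/25, so coercivity still holds. The condition a(u,u) ≥ α||u||_{H^1}² reads (1−α)∫(u')² ≥ (α−c)∫u². Any admissible α is ≤ 1 (rapidly oscillating u have ∫u²/∫(u')² → 0), and α = 1 would force 0 ≥ (1−c)∫u², impossible since c < 1; so 1−α > 0. By the sharp Poincaré inequality on H^1_0 of an interval of length L, ∫(u')² ≥ (π/L)²∫u² with equality for the first sine mode sin(π(x−x₀)/L) (x₀ the left endpoint), so the inequality holds for all u iff (1−α)(π/L)² ≥ α − c, i.e. α ≤ ((π/L)² + c)/((π/L)² + 1) = (1 + c(L/π)²)/(1 + (L/π)²). (Direct route, valid since c ≤ 0: Poincaré gives c∫u² ≥ c(L/π)²∫(u')², so a(u,u) ≥ (1 + c(L/π)²)∫(u')², while ||u||_{H^1}² ≤ (1 + (L/π)²)∫(u')²; dividing yields the same α.) With (π/L)² = π^2/25 and c = -2/9, the largest admissible constant is α = ((π/L)² + c)/((π/L)² + 1).
Simplifying, α = (-50/9 + π^2)/(π^2 + 25).


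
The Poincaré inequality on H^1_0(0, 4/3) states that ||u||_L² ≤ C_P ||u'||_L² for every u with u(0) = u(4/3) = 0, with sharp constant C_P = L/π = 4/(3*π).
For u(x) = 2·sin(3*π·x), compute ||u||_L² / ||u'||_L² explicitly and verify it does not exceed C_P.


||u||_L² / ||u'||_L² = 1/(3*π) < C_P = 4/(3*π).

u(x) = 2·sin(3*π·x), so u'(x) = 6*π*cos(3*π*x).
Writing u(x) = A·sin(kπx/L) with A = 2 and k = 4, use ∫_0^L sin²(kπx/L) dx = L/2 and ∫_0^L cos²(kπx/L) dx = L/2.
u² = 4·sin²(3*π·x) and (u')² = 36*π^2·cos²(3*π·x), and each of sin², cos² integrates to L/2 = 2/3 over (0, 4/3).
∫_0^4/3 u² dx = 8/3, so ||u||_L² = 2*sqrt(6)/3.
∫_0^4/3 (u')² dx = 24*π^2, so ||u'||_L² = 2*sqrt(6)*π.
Ratio ||u||_L² / ||u'||_L² = 1/(3*π).
Sharp Poincaré constant on H^1_0(0, 4/3) is C_P = L/π = 4/(3*π), achieved by sin(3*π/4·x).
This is the k = 4 harmonic; the ratio L/(kπ) is strictly less than C_P = L/π, consistent with the sharp inequality ||u||_L² ≤ C_P ||u'||_L².


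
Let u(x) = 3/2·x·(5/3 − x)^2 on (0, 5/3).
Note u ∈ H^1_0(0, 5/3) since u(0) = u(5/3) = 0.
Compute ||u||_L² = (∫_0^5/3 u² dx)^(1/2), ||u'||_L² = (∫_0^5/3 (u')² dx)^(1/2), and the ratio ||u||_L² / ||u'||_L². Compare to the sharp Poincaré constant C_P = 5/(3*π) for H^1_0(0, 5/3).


||u||_L² / ||u'||_L² = 5*sqrt(14)/42 < C_P = 5/(3*π).

u(x) = 3/2·x·(5/3 − x)^2, so u'(x) = (3*x - 5)*(9*x - 5)/6.
u(x) = 3/2·x·(5/3 − x)^2 vanishes at x = 0 and x = 5/3, so u ∈ H^1_0(0, 5/3). Differentiate via the product rule and integrate the resulting polynomials term by term.
  ∫_0^5/3 u² dx = ∫_0^5/3 (9*x^6/4 - 15*x^5 + 75*x^4/2 - 125*x^3/3 + 625*x^2/36) dx. Term by term:
    ∫_0^5/3 9*x^6/4 dx = 78125/6804;  ∫_0^5/3 -15*x^5 dx = -78125/1458;  ∫_0^5/3 75*x^4/2 dx = 15625/162;
    ∫_0^5/3 -125*x^3/3 dx = -78125/972;  ∫_0^5/3 625*x^2/36 dx = 78125/2916.
  Sum: 78125/6804 − 78125/1458 + 15625/162 − 78125/972 + 78125/2916 = 15625/20412.
  ∫_0^5/3 (u')² dx = ∫_0^5/3 (81*x^4/4 - 90*x^3 + 275*x^2/2 - 250*x/3 + 625/36) dx. Term by term:
    ∫_0^5/3 81*x^4/4 dx = 625/12;  ∫_0^5/3 -90*x^3 dx = -3125/18;  ∫_0^5/3 275*x^2/2 dx = 34375/162;
    ∫_0^5/3 -250*x/3 dx = -3125/27;  ∫_0^5/3 625/36 dx = 3125/108.
  Sum: 625/12 − 3125/18 + 34375/162 − 3125/27 + 3125/108 = 625/162.
∫_0^5/3 u² dx = 15625/20412, so ||u||_L² = 125*sqrt(7)/378.
∫_0^5/3 (u')² dx = 625/162, so ||u'||_L² = 25*sqrt(2)/18.
Ratio ||u||_L² / ||u'||_L² = 5*sqrt(14)/42.
Sharp Poincaré constant on H^1_0(0, 5/3) is C_P = L/π = 5/(3*π), achieved by sin(3*π/5·x).
A polynomial bump cannot attain the sharp Poincaré constant (only the first sine eigenfunction does), so the ratio is strictly less than C_P, consistent with ||u||_L² ≤ C_P ||u'||_L².


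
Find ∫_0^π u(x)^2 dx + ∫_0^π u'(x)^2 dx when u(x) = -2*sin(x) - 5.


||u||_{H^1(0,π)}^2 = 40 + 29*π

u'(x) = -2*cos(x).
Expand u² and (u')² and integrate term by term on (0, π), using: for integers n ≥ 1, ∫_0^π sin²(nx) dx = ∫_0^π cos²(nx) dx = π/2; for n ≠ n', ∫_0^π sin(nx)sin(n'x) dx = ∫_0^π cos(nx)cos(n'x) dx = 0; and by product-to-sum, ∫_0^π sin(nx)cos(n'x) dx = ½∫_0^π [sin((n+n')x) + sin((n−n')x)] dx, which is 0 when n+n' is even and 2n/(n²−n'²) when n+n' is odd (it need not vanish on (0, π)). For the constant mode: ∫_0^π 1 dx = π, ∫_0^π cos(nx) dx = 0, ∫_0^π sin(nx) dx = (1−(−1)^n)/n.
  u² squared terms: (-5)²·∫1 dx = 25·π = 25*π;  (-2)²·∫sin(x)² dx = 4·π/2 = 2*π.
  u² cross terms: 2·(-5)·(-2)·∫1·sin(x) dx = 20·(2) = 40.
  So ∫_0^π u² dx = 25*π + 2*π + 40 = 40 + 27*π.
  (u')² squared terms: (-2)²·∫cos(x)² dx = 4·π/2 = 2*π.
  So ∫_0^π (u')² dx = 2*π.
||u||_{H^1}^2 = (40 + 27*π) + (2*π) = 40 + 29*π.


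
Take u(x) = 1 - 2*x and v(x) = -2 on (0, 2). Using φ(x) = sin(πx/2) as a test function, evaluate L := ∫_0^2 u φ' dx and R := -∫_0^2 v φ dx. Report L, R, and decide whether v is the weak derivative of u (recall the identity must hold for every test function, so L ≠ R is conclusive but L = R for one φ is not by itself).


LHS = 8/π, RHS = 8/π. Yes, v = u' weakly.

u(x) = 1 - 2*x, classical derivative u'(x) = -2.
φ(x) = sin(πx/2), so φ'(x) = π*cos(π*x/2)/2.
Note φ(0) = φ(2) = 0, so the boundary term u·φ vanishes.
LHS = ∫_0^2 u(x) φ'(x) dx = ∫_0^2 (-π*x*cos(π*x/2) + π*cos(π*x/2)/2) dx. Term by term:
  ∫_0^2 π*cos(π*x/2)/2 dx = 0;  ∫_0^2 -π*x*cos(π*x/2) dx = 8/π.
Sum: 0 + 8/π = 8/π.
So LHS = 8/π.
∫_0^2 v(x) φ(x) dx = ∫_0^2 (-2*sin(π*x/2)) dx. Term by term:
  ∫_0^2 -2*sin(π*x/2) dx = -8/π.
So RHS = -∫_0^2 v(x) φ(x) dx = 8/π.
LHS = RHS, so the identity holds for this test φ.
Moreover u is smooth here and v(x) = u'(x) = -2 pointwise, so the identity holds for every test function. Hence v is the weak derivative of u.


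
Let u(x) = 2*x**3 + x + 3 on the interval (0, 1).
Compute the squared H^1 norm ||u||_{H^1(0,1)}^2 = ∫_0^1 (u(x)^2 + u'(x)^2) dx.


||u||_{H^1}^2 = 607/21

The H^1 norm (squared) on an interval (0, L) is
  ||u||_{H^1}^2 = ∫_0^L u(x)^2 dx + ∫_0^L u'(x)^2 dx.
Compute u'(x) = 6*x**2 + 1.
Then u(x)^2 = 4*x**6 + 4*x**4 + 12*x**3 + x**2 + 6*x + 9 and u'(x)^2 = 36*x**4 + 12*x**2 + 1.
Integrate each monomial from 0 to 1 using ∫_0^1 c·x^n dx = c·1^(n+1)/(n+1):
  ∫_0^1 u(x)^2 dx = ∫_0^1 (4*x^6 + 4*x^4 + 12*x^3 + x^2 + 6*x + 9) dx. Term by term:
    ∫_0^1 4*x^6 dx = 4/7;  ∫_0^1 4*x^4 dx = 4/5;  ∫_0^1 12*x^3 dx = 3;
    ∫_0^1 x^2 dx = 1/3;  ∫_0^1 6*x dx = 3;  ∫_0^1 9 dx = 9.
  Sum: 4/7 + 4/5 + 3 + 1/3 + 3 + 9 = 1754/105.
  ∫_0^1 u'(x)^2 dx = ∫_0^1 (36*x^4 + 12*x^2 + 1) dx. Term by term:
    ∫_0^1 36*x^4 dx = 36/5;  ∫_0^1 12*x^2 dx = 4;  ∫_0^1 1 dx = 1.
  Sum: 36/5 + 4 + 1 = 61/5.
Adding: ||u||_{H^1}^2 = 1754/105 + 61/5 = 607/21.


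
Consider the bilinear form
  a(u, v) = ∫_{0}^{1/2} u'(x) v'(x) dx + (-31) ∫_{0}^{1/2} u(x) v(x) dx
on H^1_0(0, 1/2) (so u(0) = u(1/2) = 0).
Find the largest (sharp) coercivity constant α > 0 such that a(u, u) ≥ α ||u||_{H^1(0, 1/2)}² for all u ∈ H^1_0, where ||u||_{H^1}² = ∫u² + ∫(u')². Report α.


α = (-31 + 4*π^2)/(1 + 4*π^2)

Coercivity of a(·,·) on H^1_0(0, 1/2) means a(u, u) ≥ α ||u||_{H^1}² for every u ∈ H^1_0.
The interval has length L = 1/2, and Poincaré/coercivity depend only on L. Here a(u, u) = ∫(u')² + (-31)·∫u².
Here c = -31 < 0 with |c| < (π/L)² = 4*π^2, so coercivity still holds. The condition a(u,u) ≥ α||u||_{H^1}² reads (1−α)∫(u')² ≥ (α−c)∫u². Any admissible α is ≤ 1 (rapidly oscillating u have ∫u²/∫(u')² → 0), and α = 1 would force 0 ≥ (1−c)∫u², impossible since c < 1; so 1−α > 0. By the sharp Poincaré inequality on H^1_0 of an interval of length L, ∫(u')² ≥ (π/L)²∫u² with equality for the first sine mode sin(π(x−x₀)/L) (x₀ the left endpoint), so the inequality holds for all u iff (1−α)(π/L)² ≥ α − c, i.e. α ≤ ((π/L)² + c)/((π/L)² + 1) = (1 + c(L/π)²)/(1 + (L/π)²). (Direct route, valid since c ≤ 0: Poincaré gives c∫u² ≥ c(L/π)²∫(u')², so a(u,u) ≥ (1 + c(L/π)²)∫(u')², while ||u||_{H^1}² ≤ (1 + (L/π)²)∫(u')²; dividing yields the same α.) With (π/L)² = 4*π^2 and c = -31, the largest admissible constant is α = ((π/L)² + c)/((π/L)² + 1).
Simplifying, α = (-31 + 4*π^2)/(1 + 4*π^2).


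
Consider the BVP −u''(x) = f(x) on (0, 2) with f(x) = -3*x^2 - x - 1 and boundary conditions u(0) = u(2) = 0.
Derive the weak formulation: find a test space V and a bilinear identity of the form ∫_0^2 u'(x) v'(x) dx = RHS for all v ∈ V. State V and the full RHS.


V = H^1_0(0, 2) (so v(0) = v(2) = 0); weak form: ∫_0^2 u'v' dx = ∫_0^2 (-3*x^2 - x - 1) v dx for all v ∈ V.

Multiply both sides by a test function v and integrate from 0 to 2:
  ∫_0^2 −u''(x) v(x) dx = ∫_0^2 f(x) v(x) dx.
Integrate the LHS by parts once:
  ∫_0^2 −u'' v dx = −[u'(x) v(x)]_0^2 + ∫_0^2 u'(x) v'(x) dx.
Thus ∫_0^2 u'(x) v'(x) dx = ∫_0^2 f(x) v(x) dx + [u'(x) v(x)]_0^2.
Choose V so that boundary terms are either known or forced to vanish.
u is Dirichlet: u(0) = u(2) = 0. Let V = H^1_0(0, 2); then v(0) = v(2) = 0, and [u' v]_0^2 = 0.
Weak formulation: find u (satisfying any essential BC) such that ∫_0^2 u'(x) v'(x) dx = ∫_0^2 f v dx for all v ∈ V.
Substituting f(x) = -3*x^2 - x - 1, the right-hand side is ∫_0^2 (-3*x^2 - x - 1) v dx.


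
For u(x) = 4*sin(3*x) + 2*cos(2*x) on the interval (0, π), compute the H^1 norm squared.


||u||_{H^1(0,π)}^2 = 96 + 90*π

u'(x) = -4*sin(2*x) + 12*cos(3*x).
Expand u² and (u')² and integrate term by term on (0, π), using: for integers n ≥ 1, ∫_0^π sin²(nx) dx = ∫_0^π cos²(nx) dx = π/2; for n ≠ n', ∫_0^π sin(nx)sin(n'x) dx = ∫_0^π cos(nx)cos(n'x) dx = 0; and by product-to-sum, ∫_0^π sin(nx)cos(n'x) dx = ½∫_0^π [sin((n+n')x) + sin((n−n')x)] dx, which is 0 when n+n' is even and 2n/(n²−n'²) when n+n' is odd (it need not vanish on (0, π)).
  u² squared terms: (2)²·∫cos(2x)² dx = 4·π/2 = 2*π;  (4)²·∫sin(3x)² dx = 16·π/2 = 8*π.
  u² cross terms: 2·(2)·(4)·∫cos(2x)·sin(3x) dx = 16·(6/5) = 96/5.
  So ∫_0^π u² dx = 2*π + 8*π + 96/5 = 96/5 + 10*π.
  (u')² squared terms: (-4)²·∫sin(2x)² dx = 16·π/2 = 8*π;  (12)²·∫cos(3x)² dx = 144·π/2 = 72*π.
  (u')² cross terms: 2·(-4)·(12)·∫sin(2x)·cos(3x) dx = -96·(-4/5) = 384/5.
  So ∫_0^π (u')² dx = 8*π + 72*π + 384/5 = 384/5 + 80*π.
||u||_{H^1}^2 = (96/5 + 10*π) + (384/5 + 80*π) = 96 + 90*π.


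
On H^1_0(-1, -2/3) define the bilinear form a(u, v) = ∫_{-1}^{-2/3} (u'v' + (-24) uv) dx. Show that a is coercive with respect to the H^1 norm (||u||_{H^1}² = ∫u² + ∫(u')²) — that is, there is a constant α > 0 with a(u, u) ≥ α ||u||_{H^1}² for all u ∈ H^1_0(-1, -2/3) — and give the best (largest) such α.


α = 3*(-8 + 3*π^2)/(1 + 9*π^2)

Coercivity of a(·,·) on H^1_0(-1, -2/3) means a(u, u) ≥ α ||u||_{H^1}² for every u ∈ H^1_0.
The interval has length L = 1/3, and Poincaré/coercivity depend only on L. Here a(u, u) = ∫(u')² + (-24)·∫u².
Here c = -24 < 0 with |c| < (π/L)² = 9*π^2, so coercivity still holds. The condition a(u,u) ≥ α||u||_{H^1}² reads (1−α)∫(u')² ≥ (α−c)∫u². Any admissible α is ≤ 1 (rapidly oscillating u have ∫u²/∫(u')² → 0), and α = 1 would force 0 ≥ (1−c)∫u², impossible since c < 1; so 1−α > 0. By the sharp Poincaré inequality on H^1_0 of an interval of length L, ∫(u')² ≥ (π/L)²∫u² with equality for the first sine mode sin(π(x−x₀)/L) (x₀ the left endpoint), so the inequality holds for all u iff (1−α)(π/L)² ≥ α − c, i.e. α ≤ ((π/L)² + c)/((π/L)² + 1) = (1 + c(L/π)²)/(1 + (L/π)²). (Direct route, valid since c ≤ 0: Poincaré gives c∫u² ≥ c(L/π)²∫(u')², so a(u,u) ≥ (1 + c(L/π)²)∫(u')², while ||u||_{H^1}² ≤ (1 + (L/π)²)∫(u')²; dividing yields the same α.) With (π/L)² = 9*π^2 and c = -24, the largest admissible constant is α = ((π/L)² + c)/((π/L)² + 1).
Simplifying, α = 3*(-8 + 3*π^2)/(1 + 9*π^2).
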